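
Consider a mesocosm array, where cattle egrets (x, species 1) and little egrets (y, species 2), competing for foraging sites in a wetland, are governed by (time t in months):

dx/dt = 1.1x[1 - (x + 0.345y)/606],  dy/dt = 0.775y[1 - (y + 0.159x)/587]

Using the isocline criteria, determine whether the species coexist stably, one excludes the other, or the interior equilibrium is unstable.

stable coexistence

Compare the nullcline intercepts: K1/α12 = 606/0.345 = 1760 > K2 = 587; K2/α21 = 587/0.159 = 3690 > K1 = 606.
Since both inequalities hold, each species can invade when rare, so the interior equilibrium is stable.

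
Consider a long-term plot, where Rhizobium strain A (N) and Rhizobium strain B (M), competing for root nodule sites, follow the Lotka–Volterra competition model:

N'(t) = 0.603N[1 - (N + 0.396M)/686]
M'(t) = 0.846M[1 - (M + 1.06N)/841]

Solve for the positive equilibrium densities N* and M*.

N* ≈ 608, M* ≈ 196

Setting both brackets to zero gives the nullclines N + 0.396M = 686 and 1.06N + M = 841.
Substituting M = 841 - 1.06N into the first: N(1 - 0.396·1.06) = 686 - 0.396·841.
So N* = 353/0.58 = 608, and then M* = 841 - 1.06·608 = 196.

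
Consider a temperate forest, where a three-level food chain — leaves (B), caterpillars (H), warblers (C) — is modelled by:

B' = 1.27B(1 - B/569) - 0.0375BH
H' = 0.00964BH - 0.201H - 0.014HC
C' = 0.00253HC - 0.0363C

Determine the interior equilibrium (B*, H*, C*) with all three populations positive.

From dC/dt = 0: 0.00253H* = 0.0363, so H* = 14.3.
From dB/dt = 0: 1.27(1 - B*/569) = 0.0375·14.3, giving B* = 569·(1 - 0.424) = 328.
From dH/dt = 0: 0.00964·328 - 0.201 = 0.014C*, so C* = 2.96/0.014 = 211.

B* ≈ 328, H* ≈ 14.3, C* ≈ 211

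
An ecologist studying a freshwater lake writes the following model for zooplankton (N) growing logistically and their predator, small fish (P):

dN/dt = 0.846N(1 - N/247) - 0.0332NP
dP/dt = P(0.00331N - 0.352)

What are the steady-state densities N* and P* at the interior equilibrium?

From dP/dt = 0 with P > 0: 0.00331N* = 0.352, so N* = 106.
Substitute into dN/dt = 0: 0.846(1 - 106/247) = 0.0332P*.
The bracket is 0.569, giving P* = 0.482/0.0332 = 14.5.

N* ≈ 106, P* ≈ 14.5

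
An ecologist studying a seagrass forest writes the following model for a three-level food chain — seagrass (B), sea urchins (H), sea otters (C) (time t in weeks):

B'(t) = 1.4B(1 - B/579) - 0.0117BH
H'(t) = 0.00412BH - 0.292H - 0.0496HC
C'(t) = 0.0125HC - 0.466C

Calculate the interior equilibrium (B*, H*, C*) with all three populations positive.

From dC/dt = 0: 0.0125H* = 0.466, so H* = 37.3.
From dB/dt = 0: 1.4(1 - B*/579) = 0.0117·37.3, giving B* = 579·(1 - 0.312) = 399.
From dH/dt = 0: 0.00412·399 - 0.292 = 0.0496C*, so C* = 1.35/0.0496 = 27.2.

B* ≈ 399, H* ≈ 37.3, C* ≈ 27.2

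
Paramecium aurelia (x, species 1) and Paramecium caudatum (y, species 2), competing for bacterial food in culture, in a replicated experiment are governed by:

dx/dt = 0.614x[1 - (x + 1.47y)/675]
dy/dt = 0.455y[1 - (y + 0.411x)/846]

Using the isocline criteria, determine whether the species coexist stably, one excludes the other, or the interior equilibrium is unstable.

species 2 excludes species 1

Compare the nullcline intercepts: K1/α12 = 675/1.47 = 459 < K2 = 846; K2/α21 = 846/0.411 = 2060 > K1 = 675.
Since the inequalities point opposite ways, species 2 can invade but species 1 cannot.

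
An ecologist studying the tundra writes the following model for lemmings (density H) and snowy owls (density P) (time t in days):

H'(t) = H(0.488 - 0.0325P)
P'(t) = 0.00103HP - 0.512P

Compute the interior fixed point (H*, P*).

H* ≈ 497, P* ≈ 15

Set dP/dt = 0 with P > 0: 0.00103H - 0.512 = 0, so H* = 0.512/0.00103 = 497.
Set dH/dt = 0 with H > 0: 0.488 - 0.0325P = 0, so P* = 0.488/0.0325 = 15.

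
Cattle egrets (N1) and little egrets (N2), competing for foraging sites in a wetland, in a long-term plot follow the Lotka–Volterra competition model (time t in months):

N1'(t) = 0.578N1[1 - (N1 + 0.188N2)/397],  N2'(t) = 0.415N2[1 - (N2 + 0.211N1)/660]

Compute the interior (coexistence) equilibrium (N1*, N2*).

Setting both brackets to zero gives the nullclines N1 + 0.188N2 = 397 and 0.211N1 + N2 = 660.
Substituting N2 = 660 - 0.211N1 into the first: N1(1 - 0.188·0.211) = 397 - 0.188·660.
So N1* = 273/0.96 = 284, and then N2* = 660 - 0.211·284 = 600.

N1* ≈ 284, N2* ≈ 600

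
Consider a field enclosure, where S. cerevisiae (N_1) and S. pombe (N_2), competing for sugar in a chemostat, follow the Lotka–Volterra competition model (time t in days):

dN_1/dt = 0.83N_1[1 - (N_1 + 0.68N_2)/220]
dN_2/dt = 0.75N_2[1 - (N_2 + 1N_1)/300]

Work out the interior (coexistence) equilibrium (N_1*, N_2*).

N_1* ≈ 50, N_2* ≈ 250

Setting both brackets to zero gives the nullclines N_1 + 0.68N_2 = 220 and 1N_1 + N_2 = 300.
Substituting N_2 = 300 - 1N_1 into the first: N_1(1 - 0.68·1) = 220 - 0.68·300.
So N_1* = 16/0.32 = 50, and then N_2* = 300 - 1·50 = 250.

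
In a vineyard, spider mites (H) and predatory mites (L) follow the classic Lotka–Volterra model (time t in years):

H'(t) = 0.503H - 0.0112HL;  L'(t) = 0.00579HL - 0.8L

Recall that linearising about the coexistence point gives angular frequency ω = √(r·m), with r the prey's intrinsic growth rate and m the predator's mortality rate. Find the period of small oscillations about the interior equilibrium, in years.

T ≈ 9.9 years

Here r = 0.503 and m = 0.8, so r·m = 0.402.
ω = √0.402 = 0.634 per year, hence T = 2π/ω ≈ 9.9 years.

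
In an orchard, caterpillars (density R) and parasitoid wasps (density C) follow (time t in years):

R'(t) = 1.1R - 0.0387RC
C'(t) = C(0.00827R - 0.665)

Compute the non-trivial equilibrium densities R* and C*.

Set dC/dt = 0 with C > 0: 0.00827R - 0.665 = 0, so R* = 0.665/0.00827 = 80.4.
Set dR/dt = 0 with R > 0: 1.1 - 0.0387C = 0, so C* = 1.1/0.0387 = 28.4.

R* ≈ 80.4, C* ≈ 28.4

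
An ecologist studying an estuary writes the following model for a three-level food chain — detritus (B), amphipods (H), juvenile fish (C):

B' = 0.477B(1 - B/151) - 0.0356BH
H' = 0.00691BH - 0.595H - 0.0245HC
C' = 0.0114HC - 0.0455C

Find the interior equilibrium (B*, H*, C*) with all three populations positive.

B* ≈ 106, H* ≈ 3.99, C* ≈ 5.62

From dC/dt = 0: 0.0114H* = 0.0455, so H* = 3.99.
From dB/dt = 0: 0.477(1 - B*/151) = 0.0356·3.99, giving B* = 151·(1 - 0.298) = 106.
From dH/dt = 0: 0.00691·106 - 0.595 = 0.0245C*, so C* = 0.138/0.0245 = 5.62.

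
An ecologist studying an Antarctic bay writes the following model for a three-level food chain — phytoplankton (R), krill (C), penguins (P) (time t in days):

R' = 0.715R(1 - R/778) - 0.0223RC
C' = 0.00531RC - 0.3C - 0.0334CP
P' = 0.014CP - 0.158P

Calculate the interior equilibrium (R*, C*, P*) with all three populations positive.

From dP/dt = 0: 0.014C* = 0.158, so C* = 11.3.
From dR/dt = 0: 0.715(1 - R*/778) = 0.0223·11.3, giving R* = 778·(1 - 0.352) = 504.
From dC/dt = 0: 0.00531·504 - 0.3 = 0.0334P*, so P* = 2.38/0.0334 = 71.2.

R* ≈ 504, C* ≈ 11.3, P* ≈ 71.2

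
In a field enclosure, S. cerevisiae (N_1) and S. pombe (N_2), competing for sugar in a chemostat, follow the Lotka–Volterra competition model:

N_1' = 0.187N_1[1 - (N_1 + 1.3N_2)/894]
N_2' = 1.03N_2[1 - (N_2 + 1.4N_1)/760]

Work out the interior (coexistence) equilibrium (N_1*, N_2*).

N_1* ≈ 115, N_2* ≈ 600

Setting both brackets to zero gives the nullclines N_1 + 1.3N_2 = 894 and 1.4N_1 + N_2 = 760.
Substituting N_2 = 760 - 1.4N_1 into the first: N_1(1 - 1.3·1.4) = 894 - 1.3·760.
So N_1* = -94/-0.82 = 115, and then N_2* = 760 - 1.4·115 = 600.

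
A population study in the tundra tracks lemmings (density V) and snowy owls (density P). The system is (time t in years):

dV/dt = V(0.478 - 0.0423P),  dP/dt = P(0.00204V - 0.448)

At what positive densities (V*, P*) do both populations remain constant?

V* ≈ 220, P* ≈ 11.3

Set dP/dt = 0 with P > 0: 0.00204V - 0.448 = 0, so V* = 0.448/0.00204 = 220.
Set dV/dt = 0 with V > 0: 0.478 - 0.0423P = 0, so P* = 0.478/0.0423 = 11.3.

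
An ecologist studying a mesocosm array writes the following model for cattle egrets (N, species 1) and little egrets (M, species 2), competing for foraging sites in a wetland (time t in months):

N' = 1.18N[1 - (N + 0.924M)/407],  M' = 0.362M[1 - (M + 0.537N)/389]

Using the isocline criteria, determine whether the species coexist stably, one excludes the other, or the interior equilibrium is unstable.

stable coexistence

Compare the nullcline intercepts: K1/α12 = 407/0.924 = 440 > K2 = 389; K2/α21 = 389/0.537 = 724 > K1 = 407.
Since both inequalities hold, each species can invade when rare, so the interior equilibrium is stable.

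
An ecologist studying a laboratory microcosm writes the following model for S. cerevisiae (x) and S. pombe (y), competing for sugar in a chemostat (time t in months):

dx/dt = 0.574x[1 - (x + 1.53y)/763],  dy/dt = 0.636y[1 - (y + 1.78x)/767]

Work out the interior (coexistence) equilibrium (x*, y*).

Setting both brackets to zero gives the nullclines x + 1.53y = 763 and 1.78x + y = 767.
Substituting y = 767 - 1.78x into the first: x(1 - 1.53·1.78) = 763 - 1.53·767.
So x* = -411/-1.72 = 238, and then y* = 767 - 1.78·238 = 343.

x* ≈ 238, y* ≈ 343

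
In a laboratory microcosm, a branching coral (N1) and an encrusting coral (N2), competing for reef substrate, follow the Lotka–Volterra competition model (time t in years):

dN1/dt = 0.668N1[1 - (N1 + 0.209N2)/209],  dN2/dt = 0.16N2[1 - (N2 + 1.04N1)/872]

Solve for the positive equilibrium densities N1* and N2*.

Setting both brackets to zero gives the nullclines N1 + 0.209N2 = 209 and 1.04N1 + N2 = 872.
Substituting N2 = 872 - 1.04N1 into the first: N1(1 - 0.209·1.04) = 209 - 0.209·872.
So N1* = 26.8/0.783 = 34.2, and then N2* = 872 - 1.04·34.2 = 836.

N1* ≈ 34.2, N2* ≈ 836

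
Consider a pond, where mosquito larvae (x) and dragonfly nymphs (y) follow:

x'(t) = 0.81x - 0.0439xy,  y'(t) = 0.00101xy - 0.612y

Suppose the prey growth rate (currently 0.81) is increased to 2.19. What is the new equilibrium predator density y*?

y* ≈ 49.9

At the interior fixed point, setting dx/dt = 0 with x > 0 fixes y* = (prey growth rate)/(xy coefficient) — independent of the other coefficients.
With the change, y* = 2.19/0.0439 = 49.9; it rises from 18.5.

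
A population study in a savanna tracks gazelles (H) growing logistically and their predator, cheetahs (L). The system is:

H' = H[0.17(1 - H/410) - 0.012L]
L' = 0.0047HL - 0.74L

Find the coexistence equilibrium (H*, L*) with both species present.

From dL/dt = 0 with L > 0: 0.0047H* = 0.74, so H* = 157.
Substitute into dH/dt = 0: 0.17(1 - 157/410) = 0.012L*.
The bracket is 0.616, giving L* = 0.105/0.012 = 8.73.

H* ≈ 157, L* ≈ 8.73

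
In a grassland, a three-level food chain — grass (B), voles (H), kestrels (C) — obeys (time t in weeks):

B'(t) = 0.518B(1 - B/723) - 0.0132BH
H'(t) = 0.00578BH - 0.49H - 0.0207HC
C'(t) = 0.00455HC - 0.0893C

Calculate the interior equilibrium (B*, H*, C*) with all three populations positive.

B* ≈ 361, H* ≈ 19.6, C* ≈ 77.2

From dC/dt = 0: 0.00455H* = 0.0893, so H* = 19.6.
From dB/dt = 0: 0.518(1 - B*/723) = 0.0132·19.6, giving B* = 723·(1 - 0.5) = 361.
From dH/dt = 0: 0.00578·361 - 0.49 = 0.0207C*, so C* = 1.6/0.0207 = 77.2.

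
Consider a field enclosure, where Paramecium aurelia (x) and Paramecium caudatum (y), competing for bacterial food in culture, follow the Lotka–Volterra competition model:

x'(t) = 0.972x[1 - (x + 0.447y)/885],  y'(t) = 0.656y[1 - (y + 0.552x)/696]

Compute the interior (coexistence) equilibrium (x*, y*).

Setting both brackets to zero gives the nullclines x + 0.447y = 885 and 0.552x + y = 696.
Substituting y = 696 - 0.552x into the first: x(1 - 0.447·0.552) = 885 - 0.447·696.
So x* = 574/0.753 = 762, and then y* = 696 - 0.552·762 = 275.

x* ≈ 762, y* ≈ 275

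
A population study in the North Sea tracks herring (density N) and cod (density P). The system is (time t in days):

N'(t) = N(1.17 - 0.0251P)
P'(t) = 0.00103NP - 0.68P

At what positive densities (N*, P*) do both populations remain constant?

Set dP/dt = 0 with P > 0: 0.00103N - 0.68 = 0, so N* = 0.68/0.00103 = 660.
Set dN/dt = 0 with N > 0: 1.17 - 0.0251P = 0, so P* = 1.17/0.0251 = 46.6.

N* ≈ 660, P* ≈ 46.6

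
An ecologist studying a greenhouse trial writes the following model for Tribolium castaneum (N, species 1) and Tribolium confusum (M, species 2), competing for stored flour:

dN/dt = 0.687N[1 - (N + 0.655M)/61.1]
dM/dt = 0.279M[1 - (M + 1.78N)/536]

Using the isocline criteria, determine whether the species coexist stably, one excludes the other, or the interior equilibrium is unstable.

Compare the nullcline intercepts: K1/α12 = 61.1/0.655 = 93.3 < K2 = 536; K2/α21 = 536/1.78 = 301 > K1 = 61.1.
Since the inequalities point opposite ways, species 2 can invade but species 1 cannot.

species 2 excludes species 1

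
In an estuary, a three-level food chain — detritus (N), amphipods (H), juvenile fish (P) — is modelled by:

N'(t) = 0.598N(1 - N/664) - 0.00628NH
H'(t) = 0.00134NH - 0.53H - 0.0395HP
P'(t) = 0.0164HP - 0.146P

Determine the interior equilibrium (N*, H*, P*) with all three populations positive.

N* ≈ 602, H* ≈ 8.9, P* ≈ 7

From dP/dt = 0: 0.0164H* = 0.146, so H* = 8.9.
From dN/dt = 0: 0.598(1 - N*/664) = 0.00628·8.9, giving N* = 664·(1 - 0.0935) = 602.
From dH/dt = 0: 0.00134·602 - 0.53 = 0.0395P*, so P* = 0.277/0.0395 = 7.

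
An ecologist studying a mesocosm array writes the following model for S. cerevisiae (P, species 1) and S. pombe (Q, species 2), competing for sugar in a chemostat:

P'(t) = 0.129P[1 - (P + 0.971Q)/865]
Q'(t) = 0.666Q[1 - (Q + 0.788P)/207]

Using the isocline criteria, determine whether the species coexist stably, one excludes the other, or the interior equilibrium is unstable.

species 1 excludes species 2

Compare the nullcline intercepts: K1/α12 = 865/0.971 = 891 > K2 = 207; K2/α21 = 207/0.788 = 263 < K1 = 865.
Since the inequalities point opposite ways, species 1 can invade but species 2 cannot.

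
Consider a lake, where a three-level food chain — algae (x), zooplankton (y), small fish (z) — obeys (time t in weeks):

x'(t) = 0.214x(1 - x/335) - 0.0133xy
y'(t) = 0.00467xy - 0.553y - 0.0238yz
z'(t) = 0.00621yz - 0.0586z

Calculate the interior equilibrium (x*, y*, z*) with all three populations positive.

From dz/dt = 0: 0.00621y* = 0.0586, so y* = 9.44.
From dx/dt = 0: 0.214(1 - x*/335) = 0.0133·9.44, giving x* = 335·(1 - 0.586) = 139.
From dy/dt = 0: 0.00467·139 - 0.553 = 0.0238z*, so z* = 0.094/0.0238 = 3.95.

x* ≈ 139, y* ≈ 9.44, z* ≈ 3.95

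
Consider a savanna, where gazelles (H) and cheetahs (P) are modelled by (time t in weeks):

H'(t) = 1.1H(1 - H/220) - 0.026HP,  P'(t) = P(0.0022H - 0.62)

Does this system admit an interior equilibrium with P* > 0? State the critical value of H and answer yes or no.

The predator equation gives dP/dt > 0 only when H > 0.62/0.0022 = 282.
Without the predator, H → K = 220. Since 220 < 282, the predator cannot invade.

Threshold H = 282; K < 282, so no, the predator goes extinct.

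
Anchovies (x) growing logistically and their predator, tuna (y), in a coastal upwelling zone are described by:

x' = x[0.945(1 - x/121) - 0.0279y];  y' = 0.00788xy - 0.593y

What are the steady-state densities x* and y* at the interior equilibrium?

x* ≈ 75.3, y* ≈ 12.8

From dy/dt = 0 with y > 0: 0.00788x* = 0.593, so x* = 75.3.
Substitute into dx/dt = 0: 0.945(1 - 75.3/121) = 0.0279y*.
The bracket is 0.378, giving y* = 0.357/0.0279 = 12.8.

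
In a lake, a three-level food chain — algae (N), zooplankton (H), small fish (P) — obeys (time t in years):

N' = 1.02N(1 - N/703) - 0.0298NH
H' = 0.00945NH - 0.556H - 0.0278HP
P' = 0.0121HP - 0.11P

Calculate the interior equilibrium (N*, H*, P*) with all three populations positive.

N* ≈ 516, H* ≈ 9.09, P* ≈ 155

From dP/dt = 0: 0.0121H* = 0.11, so H* = 9.09.
From dN/dt = 0: 1.02(1 - N*/703) = 0.0298·9.09, giving N* = 703·(1 - 0.266) = 516.
From dH/dt = 0: 0.00945·516 - 0.556 = 0.0278P*, so P* = 4.32/0.0278 = 155.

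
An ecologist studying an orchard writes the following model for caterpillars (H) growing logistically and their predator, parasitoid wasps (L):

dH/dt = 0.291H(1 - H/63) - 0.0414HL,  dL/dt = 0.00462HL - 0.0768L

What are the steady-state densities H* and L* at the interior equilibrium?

H* ≈ 16.6, L* ≈ 5.17

From dL/dt = 0 with L > 0: 0.00462H* = 0.0768, so H* = 16.6.
Substitute into dH/dt = 0: 0.291(1 - 16.6/63) = 0.0414L*.
The bracket is 0.736, giving L* = 0.214/0.0414 = 5.17.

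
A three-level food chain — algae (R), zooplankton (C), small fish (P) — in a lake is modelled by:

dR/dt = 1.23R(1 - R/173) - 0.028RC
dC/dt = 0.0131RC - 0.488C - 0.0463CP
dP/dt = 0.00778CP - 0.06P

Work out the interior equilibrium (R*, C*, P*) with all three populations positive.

From dP/dt = 0: 0.00778C* = 0.06, so C* = 7.71.
From dR/dt = 0: 1.23(1 - R*/173) = 0.028·7.71, giving R* = 173·(1 - 0.176) = 143.
From dC/dt = 0: 0.0131·143 - 0.488 = 0.0463P*, so P* = 1.38/0.0463 = 29.8.

R* ≈ 143, C* ≈ 7.71, P* ≈ 29.8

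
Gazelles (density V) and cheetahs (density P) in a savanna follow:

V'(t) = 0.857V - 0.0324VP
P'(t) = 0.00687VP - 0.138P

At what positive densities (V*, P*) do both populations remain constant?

V* ≈ 20.1, P* ≈ 26.5

Set dP/dt = 0 with P > 0: 0.00687V - 0.138 = 0, so V* = 0.138/0.00687 = 20.1.
Set dV/dt = 0 with V > 0: 0.857 - 0.0324P = 0, so P* = 0.857/0.0324 = 26.5.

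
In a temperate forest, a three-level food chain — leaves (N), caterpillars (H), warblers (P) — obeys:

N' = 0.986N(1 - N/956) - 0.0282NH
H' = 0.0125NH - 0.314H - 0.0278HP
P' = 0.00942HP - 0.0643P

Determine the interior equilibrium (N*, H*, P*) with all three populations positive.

N* ≈ 769, H* ≈ 6.83, P* ≈ 335

From dP/dt = 0: 0.00942H* = 0.0643, so H* = 6.83.
From dN/dt = 0: 0.986(1 - N*/956) = 0.0282·6.83, giving N* = 956·(1 - 0.195) = 769.
From dH/dt = 0: 0.0125·769 - 0.314 = 0.0278P*, so P* = 9.3/0.0278 = 335.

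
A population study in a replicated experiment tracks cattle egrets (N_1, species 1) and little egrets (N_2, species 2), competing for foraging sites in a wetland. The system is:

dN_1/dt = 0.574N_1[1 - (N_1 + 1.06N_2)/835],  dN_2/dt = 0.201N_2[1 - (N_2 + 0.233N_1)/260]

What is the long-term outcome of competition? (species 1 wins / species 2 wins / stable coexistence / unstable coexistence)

Compare the nullcline intercepts: K1/α12 = 835/1.06 = 788 > K2 = 260; K2/α21 = 260/0.233 = 1120 > K1 = 835.
Since both inequalities hold, each species can invade when rare, so the interior equilibrium is stable.

stable coexistence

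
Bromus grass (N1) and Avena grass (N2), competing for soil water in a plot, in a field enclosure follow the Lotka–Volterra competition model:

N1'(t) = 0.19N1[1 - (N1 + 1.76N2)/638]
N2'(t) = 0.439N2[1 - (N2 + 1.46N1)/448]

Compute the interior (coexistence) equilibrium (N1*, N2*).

Setting both brackets to zero gives the nullclines N1 + 1.76N2 = 638 and 1.46N1 + N2 = 448.
Substituting N2 = 448 - 1.46N1 into the first: N1(1 - 1.76·1.46) = 638 - 1.76·448.
So N1* = -150/-1.57 = 95.9, and then N2* = 448 - 1.46·95.9 = 308.

N1* ≈ 95.9, N2* ≈ 308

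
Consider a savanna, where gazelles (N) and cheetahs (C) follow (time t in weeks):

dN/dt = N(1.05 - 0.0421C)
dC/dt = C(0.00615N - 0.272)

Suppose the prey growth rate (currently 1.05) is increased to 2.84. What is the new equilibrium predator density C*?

At the interior fixed point, setting dN/dt = 0 with N > 0 fixes C* = (prey growth rate)/(NC coefficient) — independent of the other coefficients.
With the change, C* = 2.84/0.0421 = 67.5; it rises from 24.9.

C* ≈ 67.5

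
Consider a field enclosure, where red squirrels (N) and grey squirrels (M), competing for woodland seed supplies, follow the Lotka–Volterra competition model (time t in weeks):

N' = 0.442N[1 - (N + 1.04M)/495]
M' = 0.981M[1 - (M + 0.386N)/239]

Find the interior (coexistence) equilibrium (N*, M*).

N* ≈ 412, M* ≈ 80.1

Setting both brackets to zero gives the nullclines N + 1.04M = 495 and 0.386N + M = 239.
Substituting M = 239 - 0.386N into the first: N(1 - 1.04·0.386) = 495 - 1.04·239.
So N* = 246/0.599 = 412, and then M* = 239 - 0.386·412 = 80.1.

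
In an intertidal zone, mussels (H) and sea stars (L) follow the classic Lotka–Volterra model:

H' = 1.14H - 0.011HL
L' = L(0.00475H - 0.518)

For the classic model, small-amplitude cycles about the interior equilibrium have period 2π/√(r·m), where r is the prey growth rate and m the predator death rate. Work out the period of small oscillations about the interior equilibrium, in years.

T ≈ 8.18 years

Here r = 1.14 and m = 0.518, so r·m = 0.591.
ω = √0.591 = 0.768 per year, hence T = 2π/ω ≈ 8.18 years.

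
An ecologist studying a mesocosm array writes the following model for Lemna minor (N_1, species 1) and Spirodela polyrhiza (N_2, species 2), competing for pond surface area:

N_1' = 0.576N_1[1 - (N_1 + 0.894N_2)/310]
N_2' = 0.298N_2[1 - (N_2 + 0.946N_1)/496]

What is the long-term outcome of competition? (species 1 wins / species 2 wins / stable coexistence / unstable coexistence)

Compare the nullcline intercepts: K1/α12 = 310/0.894 = 347 < K2 = 496; K2/α21 = 496/0.946 = 524 > K1 = 310.
Since the inequalities point opposite ways, species 2 can invade but species 1 cannot.

species 2 excludes species 1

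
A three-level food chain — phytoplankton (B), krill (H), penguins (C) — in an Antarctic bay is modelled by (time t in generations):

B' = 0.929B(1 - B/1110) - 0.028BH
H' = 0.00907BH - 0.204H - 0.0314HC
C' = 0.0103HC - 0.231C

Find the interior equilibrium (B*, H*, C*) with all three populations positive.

B* ≈ 360, H* ≈ 22.4, C* ≈ 97.4

From dC/dt = 0: 0.0103H* = 0.231, so H* = 22.4.
From dB/dt = 0: 0.929(1 - B*/1110) = 0.028·22.4, giving B* = 1110·(1 - 0.676) = 360.
From dH/dt = 0: 0.00907·360 - 0.204 = 0.0314C*, so C* = 3.06/0.0314 = 97.4.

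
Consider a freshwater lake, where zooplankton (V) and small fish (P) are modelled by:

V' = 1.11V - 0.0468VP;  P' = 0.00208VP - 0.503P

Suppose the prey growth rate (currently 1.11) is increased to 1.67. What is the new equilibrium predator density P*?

At the interior fixed point, setting dV/dt = 0 with V > 0 fixes P* = (prey growth rate)/(VP coefficient) — independent of the other coefficients.
With the change, P* = 1.67/0.0468 = 35.7; it rises from 23.7.

P* ≈ 35.7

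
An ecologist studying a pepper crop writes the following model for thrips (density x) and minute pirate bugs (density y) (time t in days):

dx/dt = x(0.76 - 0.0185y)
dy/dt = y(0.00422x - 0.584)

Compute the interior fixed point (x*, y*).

x* ≈ 138, y* ≈ 41.1

Set dy/dt = 0 with y > 0: 0.00422x - 0.584 = 0, so x* = 0.584/0.00422 = 138.
Set dx/dt = 0 with x > 0: 0.76 - 0.0185y = 0, so y* = 0.76/0.0185 = 41.1.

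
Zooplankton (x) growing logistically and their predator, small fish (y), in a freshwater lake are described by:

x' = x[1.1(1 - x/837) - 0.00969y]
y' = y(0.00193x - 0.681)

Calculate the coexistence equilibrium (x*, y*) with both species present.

x* ≈ 353, y* ≈ 65.7

From dy/dt = 0 with y > 0: 0.00193x* = 0.681, so x* = 353.
Substitute into dx/dt = 0: 1.1(1 - 353/837) = 0.00969y*.
The bracket is 0.578, giving y* = 0.636/0.00969 = 65.7.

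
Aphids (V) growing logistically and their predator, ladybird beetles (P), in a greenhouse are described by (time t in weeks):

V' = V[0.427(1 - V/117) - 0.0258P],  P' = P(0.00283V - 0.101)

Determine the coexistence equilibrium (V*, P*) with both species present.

From dP/dt = 0 with P > 0: 0.00283V* = 0.101, so V* = 35.7.
Substitute into dV/dt = 0: 0.427(1 - 35.7/117) = 0.0258P*.
The bracket is 0.695, giving P* = 0.297/0.0258 = 11.5.

V* ≈ 35.7, P* ≈ 11.5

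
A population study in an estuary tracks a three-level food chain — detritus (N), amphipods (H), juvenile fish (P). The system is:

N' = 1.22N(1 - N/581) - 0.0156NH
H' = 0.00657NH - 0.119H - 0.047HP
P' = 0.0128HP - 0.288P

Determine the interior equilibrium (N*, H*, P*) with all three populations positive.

N* ≈ 414, H* ≈ 22.5, P* ≈ 55.3

From dP/dt = 0: 0.0128H* = 0.288, so H* = 22.5.
From dN/dt = 0: 1.22(1 - N*/581) = 0.0156·22.5, giving N* = 581·(1 - 0.288) = 414.
From dH/dt = 0: 0.00657·414 - 0.119 = 0.047P*, so P* = 2.6/0.047 = 55.3.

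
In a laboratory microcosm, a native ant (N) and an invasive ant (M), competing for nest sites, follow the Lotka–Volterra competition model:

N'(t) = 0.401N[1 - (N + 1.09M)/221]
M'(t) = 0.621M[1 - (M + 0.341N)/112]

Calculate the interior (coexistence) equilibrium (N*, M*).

N* ≈ 157, M* ≈ 58.3

Setting both brackets to zero gives the nullclines N + 1.09M = 221 and 0.341N + M = 112.
Substituting M = 112 - 0.341N into the first: N(1 - 1.09·0.341) = 221 - 1.09·112.
So N* = 98.9/0.628 = 157, and then M* = 112 - 0.341·157 = 58.3.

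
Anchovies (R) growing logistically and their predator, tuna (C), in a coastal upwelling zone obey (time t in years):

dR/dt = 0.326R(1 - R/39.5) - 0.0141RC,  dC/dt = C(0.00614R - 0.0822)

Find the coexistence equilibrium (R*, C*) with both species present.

R* ≈ 13.4, C* ≈ 15.3

From dC/dt = 0 with C > 0: 0.00614R* = 0.0822, so R* = 13.4.
Substitute into dR/dt = 0: 0.326(1 - 13.4/39.5) = 0.0141C*.
The bracket is 0.661, giving C* = 0.216/0.0141 = 15.3.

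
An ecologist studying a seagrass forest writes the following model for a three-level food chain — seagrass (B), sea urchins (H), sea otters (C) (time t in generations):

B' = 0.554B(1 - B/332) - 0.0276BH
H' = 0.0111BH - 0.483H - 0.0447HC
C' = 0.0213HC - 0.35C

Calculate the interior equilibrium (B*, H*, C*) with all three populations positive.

B* ≈ 60.2, H* ≈ 16.4, C* ≈ 4.15

From dC/dt = 0: 0.0213H* = 0.35, so H* = 16.4.
From dB/dt = 0: 0.554(1 - B*/332) = 0.0276·16.4, giving B* = 332·(1 - 0.819) = 60.2.
From dH/dt = 0: 0.0111·60.2 - 0.483 = 0.0447C*, so C* = 0.185/0.0447 = 4.15.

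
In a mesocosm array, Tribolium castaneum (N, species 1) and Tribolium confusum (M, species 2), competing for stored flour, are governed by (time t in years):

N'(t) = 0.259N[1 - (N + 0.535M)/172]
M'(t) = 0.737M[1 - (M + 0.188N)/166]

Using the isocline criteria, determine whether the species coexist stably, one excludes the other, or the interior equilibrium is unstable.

Compare the nullcline intercepts: K1/α12 = 172/0.535 = 321 > K2 = 166; K2/α21 = 166/0.188 = 883 > K1 = 172.
Since both inequalities hold, each species can invade when rare, so the interior equilibrium is stable.

stable coexistence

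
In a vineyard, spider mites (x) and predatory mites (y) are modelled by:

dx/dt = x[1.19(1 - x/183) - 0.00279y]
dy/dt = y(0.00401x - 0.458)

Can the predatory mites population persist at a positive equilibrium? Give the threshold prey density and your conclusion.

The predator equation gives dy/dt > 0 only when x > 0.458/0.00401 = 114.
Without the predator, x → K = 183. Since 183 > 114, the predator can invade and persist.

Threshold x = 114; K > 114, so yes, the predator persists.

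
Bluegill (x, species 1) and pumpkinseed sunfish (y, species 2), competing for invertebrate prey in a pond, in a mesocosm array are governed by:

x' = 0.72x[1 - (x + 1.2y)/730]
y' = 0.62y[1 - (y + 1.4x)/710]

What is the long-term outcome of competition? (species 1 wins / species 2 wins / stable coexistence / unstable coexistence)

Compare the nullcline intercepts: K1/α12 = 730/1.2 = 608 < K2 = 710; K2/α21 = 710/1.4 = 507 < K1 = 730.
Since both are reversed, neither can invade when rare; the interior point is a saddle.

unstable coexistence (outcome depends on initial conditions)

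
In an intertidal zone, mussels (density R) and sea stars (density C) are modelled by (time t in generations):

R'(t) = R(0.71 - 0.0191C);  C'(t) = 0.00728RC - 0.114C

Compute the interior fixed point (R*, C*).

Set dC/dt = 0 with C > 0: 0.00728R - 0.114 = 0, so R* = 0.114/0.00728 = 15.7.
Set dR/dt = 0 with R > 0: 0.71 - 0.0191C = 0, so C* = 0.71/0.0191 = 37.2.

R* ≈ 15.7, C* ≈ 37.2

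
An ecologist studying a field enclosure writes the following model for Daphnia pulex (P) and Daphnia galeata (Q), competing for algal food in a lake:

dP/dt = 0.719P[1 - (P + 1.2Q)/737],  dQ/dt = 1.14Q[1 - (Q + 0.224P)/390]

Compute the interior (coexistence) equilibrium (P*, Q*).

Setting both brackets to zero gives the nullclines P + 1.2Q = 737 and 0.224P + Q = 390.
Substituting Q = 390 - 0.224P into the first: P(1 - 1.2·0.224) = 737 - 1.2·390.
So P* = 269/0.731 = 368, and then Q* = 390 - 0.224·368 = 308.

P* ≈ 368, Q* ≈ 308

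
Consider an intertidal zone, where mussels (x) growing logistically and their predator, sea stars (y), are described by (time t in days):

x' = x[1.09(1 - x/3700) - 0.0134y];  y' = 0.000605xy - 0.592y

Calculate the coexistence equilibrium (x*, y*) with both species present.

From dy/dt = 0 with y > 0: 0.000605x* = 0.592, so x* = 979.
Substitute into dx/dt = 0: 1.09(1 - 979/3700) = 0.0134y*.
The bracket is 0.736, giving y* = 0.802/0.0134 = 59.8.

x* ≈ 979, y* ≈ 59.8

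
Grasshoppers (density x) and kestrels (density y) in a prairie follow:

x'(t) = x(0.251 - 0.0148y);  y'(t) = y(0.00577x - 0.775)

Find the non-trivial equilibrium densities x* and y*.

x* ≈ 134, y* ≈ 17

Set dy/dt = 0 with y > 0: 0.00577x - 0.775 = 0, so x* = 0.775/0.00577 = 134.
Set dx/dt = 0 with x > 0: 0.251 - 0.0148y = 0, so y* = 0.251/0.0148 = 17.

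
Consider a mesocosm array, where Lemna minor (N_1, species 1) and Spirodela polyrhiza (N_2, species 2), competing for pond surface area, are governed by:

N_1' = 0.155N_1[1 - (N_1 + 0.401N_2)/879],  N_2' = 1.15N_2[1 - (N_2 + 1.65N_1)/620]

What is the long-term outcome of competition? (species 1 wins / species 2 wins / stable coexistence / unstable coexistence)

Compare the nullcline intercepts: K1/α12 = 879/0.401 = 2190 > K2 = 620; K2/α21 = 620/1.65 = 376 < K1 = 879.
Since the inequalities point opposite ways, species 1 can invade but species 2 cannot.

species 1 excludes species 2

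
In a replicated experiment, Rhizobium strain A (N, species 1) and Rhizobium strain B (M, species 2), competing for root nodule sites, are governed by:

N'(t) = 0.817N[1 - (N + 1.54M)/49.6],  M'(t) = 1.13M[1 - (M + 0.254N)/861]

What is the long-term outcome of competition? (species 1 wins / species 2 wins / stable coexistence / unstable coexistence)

species 2 excludes species 1

Compare the nullcline intercepts: K1/α12 = 49.6/1.54 = 32.2 < K2 = 861; K2/α21 = 861/0.254 = 3390 > K1 = 49.6.
Since the inequalities point opposite ways, species 2 can invade but species 1 cannot.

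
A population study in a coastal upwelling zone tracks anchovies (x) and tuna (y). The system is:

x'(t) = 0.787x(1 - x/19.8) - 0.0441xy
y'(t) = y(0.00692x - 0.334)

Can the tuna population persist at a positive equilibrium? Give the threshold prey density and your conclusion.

Threshold x = 48.3; K < 48.3, so no, the predator goes extinct.

The predator equation gives dy/dt > 0 only when x > 0.334/0.00692 = 48.3.
Without the predator, x → K = 19.8. Since 19.8 < 48.3, the predator cannot invade.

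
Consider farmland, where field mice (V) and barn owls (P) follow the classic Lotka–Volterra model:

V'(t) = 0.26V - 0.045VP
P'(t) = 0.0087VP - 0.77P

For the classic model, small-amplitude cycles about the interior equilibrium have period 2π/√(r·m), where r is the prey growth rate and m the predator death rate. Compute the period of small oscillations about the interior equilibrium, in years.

Here r = 0.26 and m = 0.77, so r·m = 0.2.
ω = √0.2 = 0.447 per year, hence T = 2π/ω ≈ 14 years.

T ≈ 14 years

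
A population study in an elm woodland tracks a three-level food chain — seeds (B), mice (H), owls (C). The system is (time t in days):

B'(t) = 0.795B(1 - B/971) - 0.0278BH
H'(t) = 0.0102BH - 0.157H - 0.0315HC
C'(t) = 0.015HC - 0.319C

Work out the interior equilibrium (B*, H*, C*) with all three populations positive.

From dC/dt = 0: 0.015H* = 0.319, so H* = 21.3.
From dB/dt = 0: 0.795(1 - B*/971) = 0.0278·21.3, giving B* = 971·(1 - 0.744) = 249.
From dH/dt = 0: 0.0102·249 - 0.157 = 0.0315C*, so C* = 2.38/0.0315 = 75.6.

B* ≈ 249, H* ≈ 21.3, C* ≈ 75.6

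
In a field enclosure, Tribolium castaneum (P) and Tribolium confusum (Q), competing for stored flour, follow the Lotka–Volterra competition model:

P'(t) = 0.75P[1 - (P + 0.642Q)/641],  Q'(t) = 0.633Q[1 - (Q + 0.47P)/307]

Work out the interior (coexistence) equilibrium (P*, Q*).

P* ≈ 636, Q* ≈ 8.21

Setting both brackets to zero gives the nullclines P + 0.642Q = 641 and 0.47P + Q = 307.
Substituting Q = 307 - 0.47P into the first: P(1 - 0.642·0.47) = 641 - 0.642·307.
So P* = 444/0.698 = 636, and then Q* = 307 - 0.47·636 = 8.21.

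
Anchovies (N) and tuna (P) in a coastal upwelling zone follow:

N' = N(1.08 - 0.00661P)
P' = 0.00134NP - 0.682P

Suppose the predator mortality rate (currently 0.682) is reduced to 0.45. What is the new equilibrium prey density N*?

N* ≈ 336

At the interior fixed point, setting dP/dt = 0 with P > 0 fixes N* = (predator death rate)/(NP coefficient) — independent of the other coefficients.
With the change, N* = 0.45/0.00134 = 336; it falls from 509.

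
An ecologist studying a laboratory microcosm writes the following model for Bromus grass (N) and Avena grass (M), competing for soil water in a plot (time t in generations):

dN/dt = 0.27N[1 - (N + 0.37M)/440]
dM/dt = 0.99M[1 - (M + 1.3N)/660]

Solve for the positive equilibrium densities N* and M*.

N* ≈ 377, M* ≈ 170

Setting both brackets to zero gives the nullclines N + 0.37M = 440 and 1.3N + M = 660.
Substituting M = 660 - 1.3N into the first: N(1 - 0.37·1.3) = 440 - 0.37·660.
So N* = 196/0.519 = 377, and then M* = 660 - 1.3·377 = 170.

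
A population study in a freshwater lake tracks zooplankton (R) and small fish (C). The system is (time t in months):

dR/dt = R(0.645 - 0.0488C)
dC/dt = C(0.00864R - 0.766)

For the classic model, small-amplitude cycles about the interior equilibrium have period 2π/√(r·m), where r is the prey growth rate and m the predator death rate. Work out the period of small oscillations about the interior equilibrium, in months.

T ≈ 8.94 months

Here r = 0.645 and m = 0.766, so r·m = 0.494.
ω = √0.494 = 0.703 per month, hence T = 2π/ω ≈ 8.94 months.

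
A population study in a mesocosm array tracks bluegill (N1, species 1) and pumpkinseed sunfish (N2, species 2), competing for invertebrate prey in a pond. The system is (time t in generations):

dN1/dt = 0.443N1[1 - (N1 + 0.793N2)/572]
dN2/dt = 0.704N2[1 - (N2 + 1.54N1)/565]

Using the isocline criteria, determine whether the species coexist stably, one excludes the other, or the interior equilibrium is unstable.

species 1 excludes species 2

Compare the nullcline intercepts: K1/α12 = 572/0.793 = 721 > K2 = 565; K2/α21 = 565/1.54 = 367 < K1 = 572.
Since the inequalities point opposite ways, species 1 can invade but species 2 cannot.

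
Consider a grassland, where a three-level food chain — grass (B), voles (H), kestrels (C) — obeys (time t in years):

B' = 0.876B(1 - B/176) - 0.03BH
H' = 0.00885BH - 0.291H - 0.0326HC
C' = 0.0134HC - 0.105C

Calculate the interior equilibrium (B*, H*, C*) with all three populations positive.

B* ≈ 129, H* ≈ 7.84, C* ≈ 26

From dC/dt = 0: 0.0134H* = 0.105, so H* = 7.84.
From dB/dt = 0: 0.876(1 - B*/176) = 0.03·7.84, giving B* = 176·(1 - 0.268) = 129.
From dH/dt = 0: 0.00885·129 - 0.291 = 0.0326C*, so C* = 0.849/0.0326 = 26.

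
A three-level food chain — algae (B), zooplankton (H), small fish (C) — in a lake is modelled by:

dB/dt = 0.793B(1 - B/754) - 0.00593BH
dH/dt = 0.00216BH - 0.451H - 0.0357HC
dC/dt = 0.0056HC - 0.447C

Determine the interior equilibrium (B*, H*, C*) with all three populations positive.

B* ≈ 304, H* ≈ 79.8, C* ≈ 5.76

From dC/dt = 0: 0.0056H* = 0.447, so H* = 79.8.
From dB/dt = 0: 0.793(1 - B*/754) = 0.00593·79.8, giving B* = 754·(1 - 0.597) = 304.
From dH/dt = 0: 0.00216·304 - 0.451 = 0.0357C*, so C* = 0.206/0.0357 = 5.76.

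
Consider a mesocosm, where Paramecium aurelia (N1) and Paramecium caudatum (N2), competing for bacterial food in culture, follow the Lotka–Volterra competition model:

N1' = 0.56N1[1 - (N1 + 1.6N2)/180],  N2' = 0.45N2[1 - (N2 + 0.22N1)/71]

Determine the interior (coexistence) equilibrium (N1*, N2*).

N1* ≈ 102, N2* ≈ 48.5

Setting both brackets to zero gives the nullclines N1 + 1.6N2 = 180 and 0.22N1 + N2 = 71.
Substituting N2 = 71 - 0.22N1 into the first: N1(1 - 1.6·0.22) = 180 - 1.6·71.
So N1* = 66.4/0.648 = 102, and then N2* = 71 - 0.22·102 = 48.5.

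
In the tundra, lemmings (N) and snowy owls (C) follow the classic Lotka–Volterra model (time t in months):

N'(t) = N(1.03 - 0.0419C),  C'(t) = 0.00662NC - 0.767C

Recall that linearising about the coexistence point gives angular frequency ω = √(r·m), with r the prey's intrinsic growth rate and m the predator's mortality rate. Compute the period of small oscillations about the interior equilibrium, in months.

T ≈ 7.07 months

Here r = 1.03 and m = 0.767, so r·m = 0.79.
ω = √0.79 = 0.889 per month, hence T = 2π/ω ≈ 7.07 months.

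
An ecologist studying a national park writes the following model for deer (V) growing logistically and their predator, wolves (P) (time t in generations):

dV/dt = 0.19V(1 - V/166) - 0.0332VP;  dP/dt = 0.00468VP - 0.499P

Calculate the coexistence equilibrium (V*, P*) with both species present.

From dP/dt = 0 with P > 0: 0.00468V* = 0.499, so V* = 107.
Substitute into dV/dt = 0: 0.19(1 - 107/166) = 0.0332P*.
The bracket is 0.358, giving P* = 0.068/0.0332 = 2.05.

V* ≈ 107, P* ≈ 2.05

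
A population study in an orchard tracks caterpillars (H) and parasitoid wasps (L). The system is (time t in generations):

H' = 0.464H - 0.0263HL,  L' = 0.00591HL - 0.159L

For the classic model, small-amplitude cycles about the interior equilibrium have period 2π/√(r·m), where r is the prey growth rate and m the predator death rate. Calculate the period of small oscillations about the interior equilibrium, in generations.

T ≈ 23.1 generations

Here r = 0.464 and m = 0.159, so r·m = 0.0738.
ω = √0.0738 = 0.272 per generation, hence T = 2π/ω ≈ 23.1 generations.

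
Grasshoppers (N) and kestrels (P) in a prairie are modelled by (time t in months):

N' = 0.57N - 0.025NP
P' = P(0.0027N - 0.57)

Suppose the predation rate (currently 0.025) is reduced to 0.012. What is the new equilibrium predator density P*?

P* ≈ 47.5

At the interior fixed point, setting dN/dt = 0 with N > 0 fixes P* = (prey growth rate)/(NP coefficient) — independent of the other coefficients.
With the change, P* = 0.57/0.012 = 47.5; it rises from 22.8.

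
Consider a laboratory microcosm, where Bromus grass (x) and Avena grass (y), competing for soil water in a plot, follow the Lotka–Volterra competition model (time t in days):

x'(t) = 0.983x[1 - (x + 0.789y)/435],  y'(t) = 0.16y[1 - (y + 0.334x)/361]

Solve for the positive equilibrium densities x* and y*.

Setting both brackets to zero gives the nullclines x + 0.789y = 435 and 0.334x + y = 361.
Substituting y = 361 - 0.334x into the first: x(1 - 0.789·0.334) = 435 - 0.789·361.
So x* = 150/0.736 = 204, and then y* = 361 - 0.334·204 = 293.

x* ≈ 204, y* ≈ 293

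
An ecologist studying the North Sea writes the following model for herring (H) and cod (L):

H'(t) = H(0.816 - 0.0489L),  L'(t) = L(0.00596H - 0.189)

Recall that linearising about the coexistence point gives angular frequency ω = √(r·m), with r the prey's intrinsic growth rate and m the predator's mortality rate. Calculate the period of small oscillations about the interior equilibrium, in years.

T ≈ 16 years

Here r = 0.816 and m = 0.189, so r·m = 0.154.
ω = √0.154 = 0.393 per year, hence T = 2π/ω ≈ 16 years.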